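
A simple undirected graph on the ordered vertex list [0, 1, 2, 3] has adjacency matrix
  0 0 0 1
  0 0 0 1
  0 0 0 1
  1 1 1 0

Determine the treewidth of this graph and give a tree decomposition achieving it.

Every bag has size at most 2, so the width is 2 − 1 = 1 and tw(G) ≤ 1. Since G has at least one edge (e.g. 0–3), it is not an edgeless graph, so tw(G) ≥ 1. Therefore the treewidth is 1.

Treewidth 1.
One optimal decomposition is:
Bags: B1 = {0, 3}  B2 = {2, 3}  B3 = {1, 3}
Tree: B1–B2, B2–B3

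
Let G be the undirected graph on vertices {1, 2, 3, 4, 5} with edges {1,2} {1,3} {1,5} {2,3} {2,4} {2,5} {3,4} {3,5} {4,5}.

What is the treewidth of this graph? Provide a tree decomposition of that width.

Each bag holds 4 vertices, so the decomposition has width 3, which upper-bounds the treewidth. For the lower bound, the 4 vertices {1, 2, 3, 5} are pairwise adjacent, and any tree decomposition puts a clique entirely inside one bag — forcing width ≥ 3. Therefore the treewidth is 3.

Treewidth 3.
One optimal decomposition is:
Bags: B1 = {2, 3, 4, 5}  B2 = {1, 2, 3, 5}
Tree: B1–B2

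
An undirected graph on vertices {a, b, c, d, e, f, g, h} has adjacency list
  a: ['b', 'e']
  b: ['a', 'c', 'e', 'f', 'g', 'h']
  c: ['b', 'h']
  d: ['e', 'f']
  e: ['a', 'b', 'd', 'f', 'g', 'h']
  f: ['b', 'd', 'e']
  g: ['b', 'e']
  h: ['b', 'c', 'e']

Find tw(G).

A width-2 tree decomposition is:
Bags: B1 = {b, c, h}  B2 = {b, e, h}  B3 = {b, e, g}  B4 = {b, e, f}  B5 = {a, b, e}  B6 = {d, e, f}
Tree: B1–B2, B2–B3, B3–B4, B3–B5, B4–B6
Each bag holds 3 vertices, so the decomposition has width 2, which upper-bounds the treewidth. On the other hand G contains the 3-clique {d, e, f}. A clique must lie in a single bag of any decomposition, so no decomposition can have width below 2. The upper and lower bounds meet at 2, so that is the treewidth.

2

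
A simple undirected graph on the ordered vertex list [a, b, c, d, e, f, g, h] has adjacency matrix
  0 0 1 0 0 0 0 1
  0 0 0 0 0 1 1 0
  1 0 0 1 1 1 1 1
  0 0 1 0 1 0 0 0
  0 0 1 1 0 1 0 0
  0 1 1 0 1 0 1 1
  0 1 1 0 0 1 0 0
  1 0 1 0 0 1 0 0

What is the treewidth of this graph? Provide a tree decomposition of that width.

Treewidth 2.
One optimal decomposition is:
Bags: B1 = {c, f, g}  B2 = {c, f, h}  B3 = {c, e, f}  B4 = {b, f, g}  B5 = {c, d, e}  B6 = {a, c, h}
Tree: B1–B2, B2–B3, B1–B4, B3–B5, B2–B6

Each bag holds 3 vertices, so the decomposition has width 2, which upper-bounds the treewidth. Conversely, {c, d, e} is a clique of size 3, and the vertices of any clique must share a bag in every tree decomposition; so some bag has ≥ 3 vertices and tw(G) ≥ 2. Therefore the treewidth is 2.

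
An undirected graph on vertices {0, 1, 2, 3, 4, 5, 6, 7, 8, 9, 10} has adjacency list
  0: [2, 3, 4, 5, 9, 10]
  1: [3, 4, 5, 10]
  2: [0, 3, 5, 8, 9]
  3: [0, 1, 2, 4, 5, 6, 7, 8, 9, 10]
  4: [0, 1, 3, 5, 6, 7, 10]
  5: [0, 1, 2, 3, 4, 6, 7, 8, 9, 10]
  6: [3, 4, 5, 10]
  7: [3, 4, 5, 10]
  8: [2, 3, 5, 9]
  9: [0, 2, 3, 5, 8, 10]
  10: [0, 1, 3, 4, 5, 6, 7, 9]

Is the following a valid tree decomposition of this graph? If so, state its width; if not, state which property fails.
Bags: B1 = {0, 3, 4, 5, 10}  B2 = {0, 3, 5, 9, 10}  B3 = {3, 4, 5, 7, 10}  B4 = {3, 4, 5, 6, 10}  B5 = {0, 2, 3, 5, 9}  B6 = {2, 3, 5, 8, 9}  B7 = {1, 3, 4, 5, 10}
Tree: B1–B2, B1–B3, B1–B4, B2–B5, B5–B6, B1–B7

Yes; width 4.

Vertex coverage: the bags together contain {0, 1, 2, 3, 4, 5, 6, 7, 8, 9, 10}, the full vertex set. Edge coverage: each edge of G has both endpoints in at least one bag. Running intersection: for every vertex, the bags containing it form a connected subtree. All three properties hold, so this is a valid tree decomposition of width max|bag| − 1 = 4, and hence tw(G) ≤ 4.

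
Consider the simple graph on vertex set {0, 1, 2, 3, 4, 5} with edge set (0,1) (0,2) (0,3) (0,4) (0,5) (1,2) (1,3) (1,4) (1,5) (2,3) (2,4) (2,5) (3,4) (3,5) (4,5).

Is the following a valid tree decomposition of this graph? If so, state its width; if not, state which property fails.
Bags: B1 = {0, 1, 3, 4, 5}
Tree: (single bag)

No — vertex 2 appears in no bag.

A tree decomposition must satisfy three properties: every vertex lies in some bag; for every edge, both endpoints lie together in some bag; and for every vertex, the bags containing it form a connected subtree. Here vertex 2 appears in no bag, so the decomposition is invalid.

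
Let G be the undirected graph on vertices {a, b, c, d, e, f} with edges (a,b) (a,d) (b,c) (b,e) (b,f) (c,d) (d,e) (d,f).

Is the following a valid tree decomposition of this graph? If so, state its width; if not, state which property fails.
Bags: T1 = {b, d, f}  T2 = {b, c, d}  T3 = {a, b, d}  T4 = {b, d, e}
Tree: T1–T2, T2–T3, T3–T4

Every vertex of G appears in some bag (union = {a, b, c, d, e, f}); every edge is covered by a bag; and for each vertex v the set of bags containing v is connected in the bag tree. The decomposition is therefore valid. The largest bag has 3 vertices, so the width is 2.

Yes; width 2.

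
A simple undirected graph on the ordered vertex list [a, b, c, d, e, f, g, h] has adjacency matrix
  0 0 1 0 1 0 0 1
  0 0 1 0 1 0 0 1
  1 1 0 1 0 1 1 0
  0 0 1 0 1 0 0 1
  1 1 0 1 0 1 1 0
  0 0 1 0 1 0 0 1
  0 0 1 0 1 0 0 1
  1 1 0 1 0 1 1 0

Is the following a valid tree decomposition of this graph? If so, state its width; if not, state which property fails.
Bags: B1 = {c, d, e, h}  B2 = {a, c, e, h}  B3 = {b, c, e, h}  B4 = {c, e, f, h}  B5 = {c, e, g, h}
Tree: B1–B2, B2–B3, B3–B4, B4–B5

Checking the three conditions: (i) the bags cover all of {a, b, c, d, e, f, g, h}; (ii) for each edge, some bag contains both endpoints; (iii) the bags containing any fixed vertex form a subtree. All hold, so the decomposition is valid with width 4 − 1 = 3.

Yes; width 3.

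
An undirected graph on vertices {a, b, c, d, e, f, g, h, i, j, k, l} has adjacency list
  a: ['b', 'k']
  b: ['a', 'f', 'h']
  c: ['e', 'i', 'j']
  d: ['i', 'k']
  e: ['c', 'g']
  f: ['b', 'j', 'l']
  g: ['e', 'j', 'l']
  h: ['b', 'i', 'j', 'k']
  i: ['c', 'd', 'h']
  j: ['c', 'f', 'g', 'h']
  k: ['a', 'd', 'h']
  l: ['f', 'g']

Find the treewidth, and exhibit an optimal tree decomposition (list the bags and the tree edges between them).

Treewidth 3.
One such decomposition:
Bags: B1 = {a, d, i, k}  B2 = {a, h, i, k}  B3 = {a, b, h, i}  B4 = {b, c, h, i}  B5 = {b, c, h, j}  B6 = {b, c, f, j}  B7 = {c, e, f, j}  B8 = {e, f, g, j}  B9 = {e, f, g, l}
Tree: B1–B2, B2–B3, B3–B4, B4–B5, B5–B6, B6–B7, B7–B8, B8–B9

Each bag holds 4 vertices, so the decomposition has width 3, which upper-bounds the treewidth. For the lower bound: the 4 vertex sets {a,d,k}, {i}, {h}, {b,c,f,j} are disjoint, each induces a connected subgraph, and every pair is joined by at least one edge of G. Contracting each set to a single vertex therefore yields K_{4} as a minor, and since treewidth is minor-monotone, tw(G) ≥ tw(K_{4}) = 3. Therefore the treewidth is 3.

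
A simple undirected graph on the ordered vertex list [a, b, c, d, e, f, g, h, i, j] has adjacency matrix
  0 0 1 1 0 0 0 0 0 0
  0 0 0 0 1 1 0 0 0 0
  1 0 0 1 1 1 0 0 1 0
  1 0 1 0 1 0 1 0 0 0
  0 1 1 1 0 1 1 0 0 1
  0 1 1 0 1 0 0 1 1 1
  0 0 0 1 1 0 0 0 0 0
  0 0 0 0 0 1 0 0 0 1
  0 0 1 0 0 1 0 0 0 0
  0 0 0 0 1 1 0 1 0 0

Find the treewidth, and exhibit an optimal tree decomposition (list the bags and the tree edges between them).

Every bag has size at most 3, so the width is 3 − 1 = 2 and tw(G) ≤ 2. For the lower bound, the 3 vertices {d, e, g} are pairwise adjacent, and any tree decomposition puts a clique entirely inside one bag — forcing width ≥ 2. The upper and lower bounds meet at 2, so that is the treewidth.

Treewidth 2.
One optimal decomposition is:
Bags: B1 = {c, e, f}  B2 = {c, d, e}  B3 = {d, e, g}  B4 = {e, f, j}  B5 = {c, f, i}  B6 = {b, e, f}  B7 = {a, c, d}  B8 = {f, h, j}
Tree: B1–B2, B2–B3, B1–B4, B1–B5, B4–B6, B2–B7, B4–B8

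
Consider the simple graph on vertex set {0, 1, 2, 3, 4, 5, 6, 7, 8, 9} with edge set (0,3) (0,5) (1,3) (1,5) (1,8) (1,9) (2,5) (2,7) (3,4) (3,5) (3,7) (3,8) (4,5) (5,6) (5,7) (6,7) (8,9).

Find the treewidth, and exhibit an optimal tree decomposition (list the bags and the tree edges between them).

Treewidth 2.
One optimal decomposition is:
Bags: B1 = {1, 3, 5}  B2 = {3, 5, 7}  B3 = {0, 3, 5}  B4 = {1, 3, 8}  B5 = {1, 8, 9}  B6 = {3, 4, 5}  B7 = {2, 5, 7}  B8 = {5, 6, 7}
Tree: B1–B2, B2–B3, B1–B4, B4–B5, B2–B6, B2–B7, B7–B8

Every bag has size at most 3, so the width is 3 − 1 = 2 and tw(G) ≤ 2. Conversely, {1, 8, 9} is a clique of size 3, and the vertices of any clique must share a bag in every tree decomposition; so some bag has ≥ 3 vertices and tw(G) ≥ 2. The upper and lower bounds meet at 2, so that is the treewidth.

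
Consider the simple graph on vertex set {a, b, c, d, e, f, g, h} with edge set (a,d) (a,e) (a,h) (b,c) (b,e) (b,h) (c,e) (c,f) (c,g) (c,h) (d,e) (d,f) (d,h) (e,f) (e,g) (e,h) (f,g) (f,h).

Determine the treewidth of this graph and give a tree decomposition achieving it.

Each bag holds 4 vertices, so the decomposition has width 3, which upper-bounds the treewidth. For the lower bound, the 4 vertices {c, e, f, g} are pairwise adjacent, and any tree decomposition puts a clique entirely inside one bag — forcing width ≥ 3. Hence tw(G) = 3 exactly.

Treewidth 3.
One such decomposition:
Bags: B1 = {b, c, e, h}  B2 = {c, e, f, h}  B3 = {d, e, f, h}  B4 = {a, d, e, h}  B5 = {c, e, f, g}
Tree: B1–B2, B2–B3, B3–B4, B2–B5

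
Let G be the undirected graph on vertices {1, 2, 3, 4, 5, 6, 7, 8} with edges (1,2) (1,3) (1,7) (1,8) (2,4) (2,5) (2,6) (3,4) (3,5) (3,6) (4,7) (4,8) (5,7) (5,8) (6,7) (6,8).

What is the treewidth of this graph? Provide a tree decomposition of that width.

Each bag holds 5 vertices, so the decomposition has width 4, which upper-bounds the treewidth. For the lower bound: the 5 vertex sets {6,8}, {3,5}, {1,2}, {4}, {7} are disjoint, each induces a connected subgraph, and every pair is joined by at least one edge of G. Contracting each set to a single vertex therefore yields K_{5} as a minor, and since treewidth is minor-monotone, tw(G) ≥ tw(K_{5}) = 4. The upper and lower bounds meet at 4, so that is the treewidth.

Treewidth 4.
Bags: B1 = {1, 4, 5, 6, 8}  B2 = {1, 3, 4, 5, 6}  B3 = {1, 2, 4, 5, 6}  B4 = {1, 4, 5, 6, 7}
Tree: B1–B2, B2–B3, B3–B4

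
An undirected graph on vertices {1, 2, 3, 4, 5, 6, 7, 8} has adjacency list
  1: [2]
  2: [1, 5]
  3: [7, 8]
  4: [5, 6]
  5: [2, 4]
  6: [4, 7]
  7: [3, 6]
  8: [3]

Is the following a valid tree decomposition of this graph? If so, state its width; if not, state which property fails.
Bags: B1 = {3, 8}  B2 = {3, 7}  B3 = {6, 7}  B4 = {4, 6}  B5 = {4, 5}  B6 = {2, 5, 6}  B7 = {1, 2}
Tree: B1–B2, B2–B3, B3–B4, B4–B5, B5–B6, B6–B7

No — bags containing vertex 6 are not connected in the tree.

A tree decomposition must satisfy three properties: every vertex lies in some bag; for every edge, both endpoints lie together in some bag; and for every vertex, the bags containing it form a connected subtree. Here bags containing vertex 6 are not connected in the tree, so the decomposition is invalid.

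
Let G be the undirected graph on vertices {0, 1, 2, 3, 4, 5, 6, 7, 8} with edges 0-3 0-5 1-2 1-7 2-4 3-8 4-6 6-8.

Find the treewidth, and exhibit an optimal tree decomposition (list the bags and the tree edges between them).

Every bag has size at most 2, so the width is 2 − 1 = 1 and tw(G) ≤ 1. Since G has at least one edge (e.g. 5–0), it is not an edgeless graph, so tw(G) ≥ 1. Hence tw(G) = 1 exactly.

Treewidth 1.
One such decomposition:
Bags: B1 = {0, 5}  B2 = {0, 3}  B3 = {3, 8}  B4 = {6, 8}  B5 = {4, 6}  B6 = {2, 4}  B7 = {1, 2}  B8 = {1, 7}
Tree: B1–B2, B2–B3, B3–B4, B4–B5, B5–B6, B6–B7, B7–B8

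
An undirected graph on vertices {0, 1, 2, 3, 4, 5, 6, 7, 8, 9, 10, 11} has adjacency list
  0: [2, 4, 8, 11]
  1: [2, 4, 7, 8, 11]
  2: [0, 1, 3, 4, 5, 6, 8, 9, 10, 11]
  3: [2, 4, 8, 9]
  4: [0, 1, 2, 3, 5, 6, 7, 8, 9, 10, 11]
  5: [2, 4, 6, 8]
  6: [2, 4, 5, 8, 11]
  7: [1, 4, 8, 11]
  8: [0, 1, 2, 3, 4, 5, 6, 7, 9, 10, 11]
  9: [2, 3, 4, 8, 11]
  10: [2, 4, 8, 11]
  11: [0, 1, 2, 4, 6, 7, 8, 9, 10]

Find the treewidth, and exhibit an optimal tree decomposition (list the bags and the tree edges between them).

Treewidth 4.
One such decomposition:
Bags: B1 = {2, 4, 6, 8, 11}  B2 = {0, 2, 4, 8, 11}  B3 = {2, 4, 8, 9, 11}  B4 = {2, 3, 4, 8, 9}  B5 = {2, 4, 8, 10, 11}  B6 = {2, 4, 5, 6, 8}  B7 = {1, 2, 4, 8, 11}  B8 = {1, 4, 7, 8, 11}
Tree: B1–B2, B1–B3, B3–B4, B2–B5, B1–B6, B2–B7, B7–B8

Each bag holds 5 vertices, so the decomposition has width 4, which upper-bounds the treewidth. For the lower bound, the 5 vertices {0, 2, 4, 8, 11} are pairwise adjacent, and any tree decomposition puts a clique entirely inside one bag — forcing width ≥ 4. Combining the bounds, tw(G) = 4.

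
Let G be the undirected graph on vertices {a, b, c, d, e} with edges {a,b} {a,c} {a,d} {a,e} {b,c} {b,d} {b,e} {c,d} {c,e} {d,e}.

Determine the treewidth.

A width-4 tree decomposition is:
Bags: B1 = {a, b, c, d, e}
Tree: (single bag)
With just one bag of size 5, the width is 5 − 1 = 4, so tw(G) ≤ 4. For the lower bound, the 5 vertices {a, b, c, d, e} are pairwise adjacent, and any tree decomposition puts a clique entirely inside one bag — forcing width ≥ 4. Hence tw(G) = 4 exactly.

4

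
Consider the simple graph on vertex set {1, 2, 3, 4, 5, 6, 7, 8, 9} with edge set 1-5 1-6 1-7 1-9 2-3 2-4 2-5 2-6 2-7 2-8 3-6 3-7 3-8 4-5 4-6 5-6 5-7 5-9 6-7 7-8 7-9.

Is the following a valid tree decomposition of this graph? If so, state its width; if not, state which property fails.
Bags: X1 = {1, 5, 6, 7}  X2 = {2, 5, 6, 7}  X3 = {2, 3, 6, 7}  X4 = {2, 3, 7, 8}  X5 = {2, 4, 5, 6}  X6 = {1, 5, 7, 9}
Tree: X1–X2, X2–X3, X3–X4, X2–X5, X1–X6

Yes; width 3.

Every vertex of G appears in some bag (union = {1, 2, 3, 4, 5, 6, 7, 8, 9}); every edge is covered by a bag; and for each vertex v the set of bags containing v is connected in the bag tree. The decomposition is therefore valid. The largest bag has 4 vertices, so the width is 3.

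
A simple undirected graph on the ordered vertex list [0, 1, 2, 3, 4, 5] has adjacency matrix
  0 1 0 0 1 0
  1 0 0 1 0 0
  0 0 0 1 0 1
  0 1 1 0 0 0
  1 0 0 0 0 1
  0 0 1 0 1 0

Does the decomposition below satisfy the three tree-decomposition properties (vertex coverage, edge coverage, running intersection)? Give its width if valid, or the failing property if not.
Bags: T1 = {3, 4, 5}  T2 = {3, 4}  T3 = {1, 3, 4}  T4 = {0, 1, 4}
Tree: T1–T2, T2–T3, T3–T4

No — vertex 2 appears in no bag.

A tree decomposition must satisfy three properties: every vertex lies in some bag; for every edge, both endpoints lie together in some bag; and for every vertex, the bags containing it form a connected subtree. Here vertex 2 appears in no bag, so the decomposition is invalid.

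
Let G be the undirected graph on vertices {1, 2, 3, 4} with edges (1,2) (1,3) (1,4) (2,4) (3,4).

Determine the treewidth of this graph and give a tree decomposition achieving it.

Treewidth 2.
One optimal decomposition is:
Bags: B1 = {1, 2, 4}  B2 = {1, 3, 4}
Tree: B1–B2

The largest bag has 3 vertices, giving width 2; this decomposition certifies tw(G) ≤ 2. On the other hand G contains the 3-clique {1, 2, 4}. A clique must lie in a single bag of any decomposition, so no decomposition can have width below 2. Combining the bounds, tw(G) = 2.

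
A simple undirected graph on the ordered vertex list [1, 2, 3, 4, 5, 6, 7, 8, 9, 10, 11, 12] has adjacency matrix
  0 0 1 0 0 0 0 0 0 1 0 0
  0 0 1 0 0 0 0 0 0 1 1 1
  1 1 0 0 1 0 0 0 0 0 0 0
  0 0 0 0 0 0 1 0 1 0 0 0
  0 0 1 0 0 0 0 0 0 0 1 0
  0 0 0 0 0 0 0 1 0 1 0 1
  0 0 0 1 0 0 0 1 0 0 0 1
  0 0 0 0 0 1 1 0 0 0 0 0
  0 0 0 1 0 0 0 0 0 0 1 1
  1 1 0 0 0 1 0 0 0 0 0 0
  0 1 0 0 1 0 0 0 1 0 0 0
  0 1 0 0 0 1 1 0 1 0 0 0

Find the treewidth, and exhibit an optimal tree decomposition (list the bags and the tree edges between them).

Treewidth 3.
One such decomposition:
Bags: B1 = {1, 3, 5, 11}  B2 = {1, 2, 3, 11}  B3 = {1, 2, 10, 11}  B4 = {2, 9, 10, 11}  B5 = {2, 9, 10, 12}  B6 = {6, 9, 10, 12}  B7 = {4, 6, 9, 12}  B8 = {4, 6, 7, 12}  B9 = {4, 6, 7, 8}
Tree: B1–B2, B2–B3, B3–B4, B4–B5, B5–B6, B6–B7, B7–B8, B8–B9

Every bag has size at most 4, so the width is 4 − 1 = 3 and tw(G) ≤ 3. For the lower bound: the 4 vertex sets {1,3,5}, {11}, {2}, {6,9,10,12} are disjoint, each induces a connected subgraph, and every pair is joined by at least one edge of G. Contracting each set to a single vertex therefore yields K_{4} as a minor, and since treewidth is minor-monotone, tw(G) ≥ tw(K_{4}) = 3. Hence tw(G) = 3 exactly.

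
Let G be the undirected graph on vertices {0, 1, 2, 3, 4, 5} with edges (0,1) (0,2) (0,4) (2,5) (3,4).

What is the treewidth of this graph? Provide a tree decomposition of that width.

Treewidth 1.
One such decomposition:
Bags: B1 = {0, 1}  B2 = {0, 4}  B3 = {0, 2}  B4 = {2, 5}  B5 = {3, 4}
Tree: B1–B2, B1–B3, B3–B4, B2–B5

Every bag has size at most 2, so the width is 2 − 1 = 1 and tw(G) ≤ 1. G has an edge, so its treewidth is at least 1. Therefore the treewidth is 1.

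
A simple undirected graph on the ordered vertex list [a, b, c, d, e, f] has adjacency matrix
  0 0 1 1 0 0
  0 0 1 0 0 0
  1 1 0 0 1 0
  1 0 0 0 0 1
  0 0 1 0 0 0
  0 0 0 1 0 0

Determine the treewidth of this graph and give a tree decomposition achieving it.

Treewidth 1.
Bags: B1 = {a, c}  B2 = {b, c}  B3 = {c, e}  B4 = {a, d}  B5 = {d, f}
Tree: B1–B2, B2–B3, B1–B4, B4–B5

The largest bag has 2 vertices, giving width 1; this decomposition certifies tw(G) ≤ 1. Any graph with an edge has treewidth ≥ 1, and G has the edge c–a. Combining the bounds, tw(G) = 1.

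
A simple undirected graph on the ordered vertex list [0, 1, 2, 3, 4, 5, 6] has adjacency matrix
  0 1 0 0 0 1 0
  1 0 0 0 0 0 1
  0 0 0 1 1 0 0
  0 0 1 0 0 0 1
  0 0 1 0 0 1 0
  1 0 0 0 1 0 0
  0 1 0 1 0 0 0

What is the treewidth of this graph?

A width-2 tree decomposition is:
Bags: B1 = {2, 4, 5}  B2 = {0, 2, 5}  B3 = {0, 1, 2}  B4 = {1, 2, 6}  B5 = {2, 3, 6}
Tree: B1–B2, B2–B3, B3–B4, B4–B5
The largest bag has 3 vertices, giving width 2; this decomposition certifies tw(G) ≤ 2. For the lower bound, G contains the cycle 2–4–5–0–1–6–3–2, so G is not a forest; only forests have treewidth ≤ 1, hence tw(G) ≥ 2. The upper and lower bounds meet at 2, so that is the treewidth.

2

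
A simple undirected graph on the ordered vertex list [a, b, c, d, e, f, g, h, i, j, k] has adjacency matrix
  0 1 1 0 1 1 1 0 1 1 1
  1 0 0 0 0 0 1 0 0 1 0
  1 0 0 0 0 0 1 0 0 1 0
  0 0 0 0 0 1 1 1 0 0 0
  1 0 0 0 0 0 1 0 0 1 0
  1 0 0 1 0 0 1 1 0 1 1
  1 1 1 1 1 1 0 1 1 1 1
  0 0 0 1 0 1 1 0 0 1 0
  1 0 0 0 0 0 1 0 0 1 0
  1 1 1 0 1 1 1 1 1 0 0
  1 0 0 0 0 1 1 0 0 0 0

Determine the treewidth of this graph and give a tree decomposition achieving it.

Treewidth 3.
One optimal decomposition is:
Bags: B1 = {a, f, g, k}  B2 = {a, f, g, j}  B3 = {a, c, g, j}  B4 = {a, g, i, j}  B5 = {a, e, g, j}  B6 = {f, g, h, j}  B7 = {d, f, g, h}  B8 = {a, b, g, j}
Tree: B1–B2, B2–B3, B3–B4, B4–B5, B2–B6, B6–B7, B4–B8

The largest bag has 4 vertices, giving width 3; this decomposition certifies tw(G) ≤ 3. Conversely, {d, f, g, h} is a clique of size 4, and the vertices of any clique must share a bag in every tree decomposition; so some bag has ≥ 4 vertices and tw(G) ≥ 3. The upper and lower bounds meet at 3, so that is the treewidth.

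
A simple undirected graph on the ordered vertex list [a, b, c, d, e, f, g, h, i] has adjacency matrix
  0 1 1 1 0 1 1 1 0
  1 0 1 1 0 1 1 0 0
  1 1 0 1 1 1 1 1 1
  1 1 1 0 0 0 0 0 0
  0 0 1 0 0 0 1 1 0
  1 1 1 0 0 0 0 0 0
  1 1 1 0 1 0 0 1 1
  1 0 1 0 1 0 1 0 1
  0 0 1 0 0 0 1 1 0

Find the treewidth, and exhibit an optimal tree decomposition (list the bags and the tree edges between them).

The largest bag has 4 vertices, giving width 3; this decomposition certifies tw(G) ≤ 3. Conversely, {a, b, c, d} is a clique of size 4, and the vertices of any clique must share a bag in every tree decomposition; so some bag has ≥ 4 vertices and tw(G) ≥ 3. Hence tw(G) = 3 exactly.

Treewidth 3.
Bags: B1 = {a, b, c, g}  B2 = {a, c, g, h}  B3 = {c, g, h, i}  B4 = {a, b, c, d}  B5 = {c, e, g, h}  B6 = {a, b, c, f}
Tree: B1–B2, B2–B3, B1–B4, B3–B5, B1–B6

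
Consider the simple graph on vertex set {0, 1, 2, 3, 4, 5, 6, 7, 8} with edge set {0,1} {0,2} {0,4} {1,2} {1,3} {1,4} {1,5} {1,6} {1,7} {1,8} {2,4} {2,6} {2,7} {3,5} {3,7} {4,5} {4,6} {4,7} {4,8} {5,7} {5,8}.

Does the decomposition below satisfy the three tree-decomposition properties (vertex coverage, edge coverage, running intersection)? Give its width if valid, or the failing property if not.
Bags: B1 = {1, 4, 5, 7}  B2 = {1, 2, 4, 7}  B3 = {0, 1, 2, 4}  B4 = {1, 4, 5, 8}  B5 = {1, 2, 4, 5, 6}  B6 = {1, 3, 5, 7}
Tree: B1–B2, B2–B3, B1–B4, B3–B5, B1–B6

No — bags containing vertex 5 are not connected in the tree.

A tree decomposition must satisfy three properties: every vertex lies in some bag; for every edge, both endpoints lie together in some bag; and for every vertex, the bags containing it form a connected subtree. Here bags containing vertex 5 are not connected in the tree, so the decomposition is invalid.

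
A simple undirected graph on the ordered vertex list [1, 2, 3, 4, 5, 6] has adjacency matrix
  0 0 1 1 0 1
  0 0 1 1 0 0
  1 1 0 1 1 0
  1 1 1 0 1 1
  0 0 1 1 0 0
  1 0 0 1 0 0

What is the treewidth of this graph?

2

A width-2 tree decomposition is:
Bags: B1 = {2, 3, 4}  B2 = {1, 3, 4}  B3 = {1, 4, 6}  B4 = {3, 4, 5}
Tree: B1–B2, B2–B3, B2–B4
The largest bag has 3 vertices, giving width 2; this decomposition certifies tw(G) ≤ 2. For the lower bound, the 3 vertices {1, 3, 4} are pairwise adjacent, and any tree decomposition puts a clique entirely inside one bag — forcing width ≥ 2. Hence tw(G) = 2 exactly.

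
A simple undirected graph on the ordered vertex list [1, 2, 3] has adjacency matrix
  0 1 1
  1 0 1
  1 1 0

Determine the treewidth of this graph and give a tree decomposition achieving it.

With just one bag of size 3, the width is 3 − 1 = 2, so tw(G) ≤ 2. For the lower bound, the 3 vertices {1, 2, 3} are pairwise adjacent, and any tree decomposition puts a clique entirely inside one bag — forcing width ≥ 2. Therefore the treewidth is 2.

Treewidth 2.
Bags: B1 = {1, 2, 3}
Tree: (single bag)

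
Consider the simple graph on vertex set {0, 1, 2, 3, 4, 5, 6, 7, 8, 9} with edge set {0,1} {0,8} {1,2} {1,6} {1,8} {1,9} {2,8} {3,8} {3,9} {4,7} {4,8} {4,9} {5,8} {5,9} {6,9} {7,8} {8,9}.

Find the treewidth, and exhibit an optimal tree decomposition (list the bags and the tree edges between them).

Every bag has size at most 3, so the width is 3 − 1 = 2 and tw(G) ≤ 2. On the other hand G contains the 3-clique {0, 1, 8}. A clique must lie in a single bag of any decomposition, so no decomposition can have width below 2. Combining the bounds, tw(G) = 2.

Treewidth 2.
One optimal decomposition is:
Bags: B1 = {1, 8, 9}  B2 = {4, 8, 9}  B3 = {3, 8, 9}  B4 = {5, 8, 9}  B5 = {1, 6, 9}  B6 = {1, 2, 8}  B7 = {4, 7, 8}  B8 = {0, 1, 8}
Tree: B1–B2, B2–B3, B3–B4, B1–B5, B1–B6, B2–B7, B1–B8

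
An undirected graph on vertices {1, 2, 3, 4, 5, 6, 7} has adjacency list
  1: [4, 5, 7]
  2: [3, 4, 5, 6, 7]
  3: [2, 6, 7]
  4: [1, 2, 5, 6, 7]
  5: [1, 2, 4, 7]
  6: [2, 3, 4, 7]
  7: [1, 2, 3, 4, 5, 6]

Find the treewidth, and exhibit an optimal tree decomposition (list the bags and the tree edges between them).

Treewidth 3.
One optimal decomposition is:
Bags: B1 = {2, 4, 6, 7}  B2 = {2, 3, 6, 7}  B3 = {2, 4, 5, 7}  B4 = {1, 4, 5, 7}
Tree: B1–B2, B1–B3, B3–B4

The largest bag has 4 vertices, giving width 3; this decomposition certifies tw(G) ≤ 3. On the other hand G contains the 4-clique {1, 4, 5, 7}. A clique must lie in a single bag of any decomposition, so no decomposition can have width below 3. Hence tw(G) = 3 exactly.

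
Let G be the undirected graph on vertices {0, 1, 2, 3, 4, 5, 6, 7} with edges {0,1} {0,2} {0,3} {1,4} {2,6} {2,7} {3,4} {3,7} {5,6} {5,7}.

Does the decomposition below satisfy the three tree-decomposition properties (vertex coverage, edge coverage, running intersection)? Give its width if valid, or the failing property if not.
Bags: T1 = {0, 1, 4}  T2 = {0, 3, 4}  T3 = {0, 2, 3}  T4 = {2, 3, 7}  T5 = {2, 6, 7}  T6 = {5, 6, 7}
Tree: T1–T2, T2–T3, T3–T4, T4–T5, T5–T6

Yes; width 2.

Vertex coverage: the bags together contain {0, 1, 2, 3, 4, 5, 6, 7}, the full vertex set. Edge coverage: each edge of G has both endpoints in at least one bag. Running intersection: for every vertex, the bags containing it form a connected subtree. All three properties hold, so this is a valid tree decomposition of width max|bag| − 1 = 2, and hence tw(G) ≤ 2.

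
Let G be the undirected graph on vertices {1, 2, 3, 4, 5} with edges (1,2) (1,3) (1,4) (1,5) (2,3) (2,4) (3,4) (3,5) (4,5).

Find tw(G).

3

A width-3 tree decomposition is:
Bags: B1 = {1, 2, 3, 4}  B2 = {1, 3, 4, 5}
Tree: B1–B2
Every bag has size at most 4, so the width is 4 − 1 = 3 and tw(G) ≤ 3. For the lower bound, the 4 vertices {1, 2, 3, 4} are pairwise adjacent, and any tree decomposition puts a clique entirely inside one bag — forcing width ≥ 3. Combining the bounds, tw(G) = 3.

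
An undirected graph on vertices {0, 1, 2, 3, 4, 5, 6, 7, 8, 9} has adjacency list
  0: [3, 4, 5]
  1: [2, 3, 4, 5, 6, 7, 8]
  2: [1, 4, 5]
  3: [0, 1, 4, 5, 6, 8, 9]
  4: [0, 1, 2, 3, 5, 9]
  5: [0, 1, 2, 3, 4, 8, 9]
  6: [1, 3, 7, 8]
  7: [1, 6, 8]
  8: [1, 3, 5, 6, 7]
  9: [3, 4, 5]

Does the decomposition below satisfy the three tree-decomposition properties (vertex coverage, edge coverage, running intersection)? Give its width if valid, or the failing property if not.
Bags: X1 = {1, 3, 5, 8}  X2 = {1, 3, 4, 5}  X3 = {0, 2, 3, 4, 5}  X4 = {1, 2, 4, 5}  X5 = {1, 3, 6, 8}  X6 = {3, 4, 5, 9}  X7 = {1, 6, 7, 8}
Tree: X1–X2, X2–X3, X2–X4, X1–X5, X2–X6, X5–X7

No — bags containing vertex 2 are not connected in the tree.

A tree decomposition must satisfy three properties: every vertex lies in some bag; for every edge, both endpoints lie together in some bag; and for every vertex, the bags containing it form a connected subtree. Here bags containing vertex 2 are not connected in the tree, so the decomposition is invalid.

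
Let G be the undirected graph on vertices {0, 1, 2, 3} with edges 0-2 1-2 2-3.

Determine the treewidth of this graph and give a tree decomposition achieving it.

Every bag has size at most 2, so the width is 2 − 1 = 1 and tw(G) ≤ 1. G has an edge, so its treewidth is at least 1. The upper and lower bounds meet at 1, so that is the treewidth.

Treewidth 1.
One such decomposition:
Bags: B1 = {2, 3}  B2 = {0, 2}  B3 = {1, 2}
Tree: B1–B2, B2–B3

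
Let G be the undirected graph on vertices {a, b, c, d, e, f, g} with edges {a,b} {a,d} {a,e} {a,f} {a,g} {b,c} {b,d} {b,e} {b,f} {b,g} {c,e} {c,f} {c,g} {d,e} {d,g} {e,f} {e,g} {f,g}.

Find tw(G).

A width-4 tree decomposition is:
Bags: B1 = {a, b, e, f, g}  B2 = {b, c, e, f, g}  B3 = {a, b, d, e, g}
Tree: B1–B2, B1–B3
The largest bag has 5 vertices, giving width 4; this decomposition certifies tw(G) ≤ 4. Conversely, {a, b, d, e, g} is a clique of size 5, and the vertices of any clique must share a bag in every tree decomposition; so some bag has ≥ 5 vertices and tw(G) ≥ 4. The upper and lower bounds meet at 4, so that is the treewidth.

4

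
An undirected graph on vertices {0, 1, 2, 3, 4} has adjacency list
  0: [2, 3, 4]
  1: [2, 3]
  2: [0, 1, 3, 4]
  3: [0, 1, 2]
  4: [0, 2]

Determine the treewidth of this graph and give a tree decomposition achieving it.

Treewidth 2.
Bags: B1 = {0, 2, 4}  B2 = {0, 2, 3}  B3 = {1, 2, 3}
Tree: B1–B2, B2–B3

The largest bag has 3 vertices, giving width 2; this decomposition certifies tw(G) ≤ 2. Conversely, {0, 2, 3} is a clique of size 3, and the vertices of any clique must share a bag in every tree decomposition; so some bag has ≥ 3 vertices and tw(G) ≥ 2. Therefore the treewidth is 2.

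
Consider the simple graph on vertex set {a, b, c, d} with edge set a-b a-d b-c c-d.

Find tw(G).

2

A width-2 tree decomposition is:
Bags: B1 = {b, c, d}  B2 = {a, b, d}
Tree: B1–B2
Every bag has size at most 3, so the width is 3 − 1 = 2 and tw(G) ≤ 2. The edges d–c–b–a–d form a cycle, so G is not a tree and its treewidth is at least 2. The upper and lower bounds meet at 2, so that is the treewidth.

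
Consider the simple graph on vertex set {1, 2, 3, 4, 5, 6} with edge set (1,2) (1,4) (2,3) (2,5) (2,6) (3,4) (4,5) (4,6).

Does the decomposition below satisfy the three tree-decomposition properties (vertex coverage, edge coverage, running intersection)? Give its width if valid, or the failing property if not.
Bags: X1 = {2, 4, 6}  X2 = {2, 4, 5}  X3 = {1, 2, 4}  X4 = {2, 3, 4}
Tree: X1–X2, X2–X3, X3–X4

Yes; width 2.

Checking the three conditions: (i) the bags cover all of {1, 2, 3, 4, 5, 6}; (ii) for each edge, some bag contains both endpoints; (iii) the bags containing any fixed vertex form a subtree. All hold, so the decomposition is valid with width 3 − 1 = 2.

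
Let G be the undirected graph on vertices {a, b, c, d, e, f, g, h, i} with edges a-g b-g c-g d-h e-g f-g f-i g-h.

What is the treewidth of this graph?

A width-1 tree decomposition is:
Bags: B1 = {g, h}  B2 = {c, g}  B3 = {e, g}  B4 = {b, g}  B5 = {d, h}  B6 = {a, g}  B7 = {f, g}  B8 = {f, i}
Tree: B1–B2, B1–B3, B3–B4, B1–B5, B1–B6, B4–B7, B7–B8
The largest bag has 2 vertices, giving width 1; this decomposition certifies tw(G) ≤ 1. G has an edge, so its treewidth is at least 1. Hence tw(G) = 1 exactly.

1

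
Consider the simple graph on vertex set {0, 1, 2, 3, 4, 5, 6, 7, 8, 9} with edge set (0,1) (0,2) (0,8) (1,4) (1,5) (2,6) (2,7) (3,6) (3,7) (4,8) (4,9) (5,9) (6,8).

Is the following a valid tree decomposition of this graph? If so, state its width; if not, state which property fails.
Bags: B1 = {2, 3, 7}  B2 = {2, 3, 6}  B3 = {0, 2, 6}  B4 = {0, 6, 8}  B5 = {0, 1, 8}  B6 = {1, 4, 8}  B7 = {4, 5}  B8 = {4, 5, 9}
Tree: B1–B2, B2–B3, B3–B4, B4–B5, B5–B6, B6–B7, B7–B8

No — edge (1,5) lies in no bag.

A tree decomposition must satisfy three properties: every vertex lies in some bag; for every edge, both endpoints lie together in some bag; and for every vertex, the bags containing it form a connected subtree. Here edge (1,5) lies in no bag, so the decomposition is invalid.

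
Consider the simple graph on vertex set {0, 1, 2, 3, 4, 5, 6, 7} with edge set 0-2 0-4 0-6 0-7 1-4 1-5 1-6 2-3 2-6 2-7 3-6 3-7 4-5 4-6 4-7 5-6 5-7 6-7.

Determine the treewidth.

3

A width-3 tree decomposition is:
Bags: B1 = {0, 4, 6, 7}  B2 = {0, 2, 6, 7}  B3 = {4, 5, 6, 7}  B4 = {2, 3, 6, 7}  B5 = {1, 4, 5, 6}
Tree: B1–B2, B1–B3, B2–B4, B3–B5
Each bag holds 4 vertices, so the decomposition has width 3, which upper-bounds the treewidth. For the lower bound, the 4 vertices {1, 4, 5, 6} are pairwise adjacent, and any tree decomposition puts a clique entirely inside one bag — forcing width ≥ 3. Hence tw(G) = 3 exactly.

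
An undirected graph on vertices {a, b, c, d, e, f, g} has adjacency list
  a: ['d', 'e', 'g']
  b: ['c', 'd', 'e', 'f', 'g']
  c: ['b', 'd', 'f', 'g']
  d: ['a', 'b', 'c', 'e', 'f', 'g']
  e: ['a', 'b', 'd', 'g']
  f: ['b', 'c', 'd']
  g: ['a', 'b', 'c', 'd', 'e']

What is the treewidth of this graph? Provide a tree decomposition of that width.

Treewidth 3.
One such decomposition:
Bags: B1 = {b, d, e, g}  B2 = {b, c, d, g}  B3 = {b, c, d, f}  B4 = {a, d, e, g}
Tree: B1–B2, B2–B3, B1–B4

The largest bag has 4 vertices, giving width 3; this decomposition certifies tw(G) ≤ 3. Conversely, {a, d, e, g} is a clique of size 4, and the vertices of any clique must share a bag in every tree decomposition; so some bag has ≥ 4 vertices and tw(G) ≥ 3. The upper and lower bounds meet at 3, so that is the treewidth.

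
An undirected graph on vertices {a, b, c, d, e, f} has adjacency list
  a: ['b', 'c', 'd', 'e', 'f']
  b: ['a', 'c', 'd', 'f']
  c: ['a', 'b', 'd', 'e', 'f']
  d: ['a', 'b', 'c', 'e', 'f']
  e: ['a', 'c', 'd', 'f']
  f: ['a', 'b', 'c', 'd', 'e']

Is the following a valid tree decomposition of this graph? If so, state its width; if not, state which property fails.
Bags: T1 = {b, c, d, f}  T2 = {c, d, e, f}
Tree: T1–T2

No — vertex a appears in no bag.

A tree decomposition must satisfy three properties: every vertex lies in some bag; for every edge, both endpoints lie together in some bag; and for every vertex, the bags containing it form a connected subtree. Here vertex a appears in no bag, so the decomposition is invalid.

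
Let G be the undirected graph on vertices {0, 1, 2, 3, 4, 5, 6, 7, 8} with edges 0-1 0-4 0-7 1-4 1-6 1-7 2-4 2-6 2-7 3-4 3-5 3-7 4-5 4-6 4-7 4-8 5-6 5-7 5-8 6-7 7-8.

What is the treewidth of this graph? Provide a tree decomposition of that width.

Treewidth 3.
One optimal decomposition is:
Bags: B1 = {4, 5, 6, 7}  B2 = {1, 4, 6, 7}  B3 = {3, 4, 5, 7}  B4 = {4, 5, 7, 8}  B5 = {2, 4, 6, 7}  B6 = {0, 1, 4, 7}
Tree: B1–B2, B1–B3, B3–B4, B2–B5, B2–B6

The largest bag has 4 vertices, giving width 3; this decomposition certifies tw(G) ≤ 3. On the other hand G contains the 4-clique {0, 1, 4, 7}. A clique must lie in a single bag of any decomposition, so no decomposition can have width below 3. Combining the bounds, tw(G) = 3.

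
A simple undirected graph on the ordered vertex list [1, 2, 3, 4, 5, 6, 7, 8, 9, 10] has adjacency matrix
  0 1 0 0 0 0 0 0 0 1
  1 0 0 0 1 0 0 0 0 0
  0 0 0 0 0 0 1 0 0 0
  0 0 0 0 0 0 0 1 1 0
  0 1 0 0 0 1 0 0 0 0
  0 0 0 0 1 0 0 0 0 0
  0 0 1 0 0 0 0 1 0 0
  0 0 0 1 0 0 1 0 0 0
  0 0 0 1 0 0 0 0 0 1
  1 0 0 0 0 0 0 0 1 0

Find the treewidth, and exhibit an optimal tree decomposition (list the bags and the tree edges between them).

Every bag has size at most 2, so the width is 2 − 1 = 1 and tw(G) ≤ 1. Since G has at least one edge (e.g. 6–5), it is not an edgeless graph, so tw(G) ≥ 1. Therefore the treewidth is 1.

Treewidth 1.
One such decomposition:
Bags: B1 = {5, 6}  B2 = {2, 5}  B3 = {1, 2}  B4 = {1, 10}  B5 = {9, 10}  B6 = {4, 9}  B7 = {4, 8}  B8 = {7, 8}  B9 = {3, 7}
Tree: B1–B2, B2–B3, B3–B4, B4–B5, B5–B6, B6–B7, B7–B8, B8–B9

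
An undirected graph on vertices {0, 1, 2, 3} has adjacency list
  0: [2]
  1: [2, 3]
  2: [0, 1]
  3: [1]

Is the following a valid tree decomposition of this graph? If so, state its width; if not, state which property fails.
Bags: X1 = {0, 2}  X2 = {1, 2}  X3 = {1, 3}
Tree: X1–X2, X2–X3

Yes; width 1.

Checking the three conditions: (i) the bags cover all of {0, 1, 2, 3}; (ii) for each edge, some bag contains both endpoints; (iii) the bags containing any fixed vertex form a subtree. All hold, so the decomposition is valid with width 2 − 1 = 1.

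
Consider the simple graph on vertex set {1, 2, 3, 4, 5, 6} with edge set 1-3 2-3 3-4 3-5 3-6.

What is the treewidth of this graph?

A width-1 tree decomposition is:
Bags: B1 = {3, 6}  B2 = {3, 4}  B3 = {3, 5}  B4 = {2, 3}  B5 = {1, 3}
Tree: B1–B2, B2–B3, B3–B4, B1–B5
The largest bag has 2 vertices, giving width 1; this decomposition certifies tw(G) ≤ 1. Since G has at least one edge (e.g. 6–3), it is not an edgeless graph, so tw(G) ≥ 1. Combining the bounds, tw(G) = 1.

1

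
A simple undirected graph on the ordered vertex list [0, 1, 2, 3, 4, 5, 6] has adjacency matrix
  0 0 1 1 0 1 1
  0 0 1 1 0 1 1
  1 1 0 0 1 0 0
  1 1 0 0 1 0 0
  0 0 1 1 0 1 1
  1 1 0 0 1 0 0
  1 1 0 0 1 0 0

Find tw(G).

3

A width-3 tree decomposition is:
Bags: B1 = {0, 1, 4, 5}  B2 = {0, 1, 3, 4}  B3 = {0, 1, 2, 4}  B4 = {0, 1, 4, 6}
Tree: B1–B2, B2–B3, B3–B4
Each bag holds 4 vertices, so the decomposition has width 3, which upper-bounds the treewidth. For the lower bound: the 4 vertex sets {4,5}, {0,3}, {1}, {2} are disjoint, each induces a connected subgraph, and every pair is joined by at least one edge of G. Contracting each set to a single vertex therefore yields K_{4} as a minor, and since treewidth is minor-monotone, tw(G) ≥ tw(K_{4}) = 3. Combining the bounds, tw(G) = 3.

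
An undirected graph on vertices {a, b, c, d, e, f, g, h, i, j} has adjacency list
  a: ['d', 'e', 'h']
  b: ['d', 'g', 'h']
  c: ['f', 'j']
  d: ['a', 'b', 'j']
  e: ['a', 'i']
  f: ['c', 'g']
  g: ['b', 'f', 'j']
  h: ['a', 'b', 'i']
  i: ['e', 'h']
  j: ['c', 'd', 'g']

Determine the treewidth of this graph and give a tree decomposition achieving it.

The largest bag has 3 vertices, giving width 2; this decomposition certifies tw(G) ≤ 2. For the lower bound, G contains the cycle c–f–g–j–c, so G is not a forest; only forests have treewidth ≤ 1, hence tw(G) ≥ 2. Hence tw(G) = 2 exactly.

Treewidth 2.
One optimal decomposition is:
Bags: B1 = {c, f, j}  B2 = {f, g, j}  B3 = {d, g, j}  B4 = {b, d, g}  B5 = {a, b, d}  B6 = {a, b, h}  B7 = {a, e, h}  B8 = {e, h, i}
Tree: B1–B2, B2–B3, B3–B4, B4–B5, B5–B6, B6–B7, B7–B8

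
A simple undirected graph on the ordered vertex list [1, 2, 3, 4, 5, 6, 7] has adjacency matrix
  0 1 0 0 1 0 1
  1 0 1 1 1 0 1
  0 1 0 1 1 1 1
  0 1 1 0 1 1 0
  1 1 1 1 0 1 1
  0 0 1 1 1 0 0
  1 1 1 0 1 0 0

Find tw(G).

A width-3 tree decomposition is:
Bags: B1 = {2, 3, 4, 5}  B2 = {2, 3, 5, 7}  B3 = {3, 4, 5, 6}  B4 = {1, 2, 5, 7}
Tree: B1–B2, B1–B3, B2–B4
Every bag has size at most 4, so the width is 4 − 1 = 3 and tw(G) ≤ 3. For the lower bound, the 4 vertices {1, 2, 5, 7} are pairwise adjacent, and any tree decomposition puts a clique entirely inside one bag — forcing width ≥ 3. Therefore the treewidth is 3.

3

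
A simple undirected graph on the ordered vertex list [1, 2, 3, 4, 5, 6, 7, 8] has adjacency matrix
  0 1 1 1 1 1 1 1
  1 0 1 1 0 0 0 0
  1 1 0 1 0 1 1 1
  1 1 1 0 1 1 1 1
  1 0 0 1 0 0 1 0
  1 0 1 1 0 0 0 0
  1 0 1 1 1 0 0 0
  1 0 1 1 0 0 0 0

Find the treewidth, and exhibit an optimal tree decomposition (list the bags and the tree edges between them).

Each bag holds 4 vertices, so the decomposition has width 3, which upper-bounds the treewidth. Conversely, {1, 3, 4, 8} is a clique of size 4, and the vertices of any clique must share a bag in every tree decomposition; so some bag has ≥ 4 vertices and tw(G) ≥ 3. Therefore the treewidth is 3.

Treewidth 3.
One such decomposition:
Bags: B1 = {1, 2, 3, 4}  B2 = {1, 3, 4, 7}  B3 = {1, 3, 4, 8}  B4 = {1, 3, 4, 6}  B5 = {1, 4, 5, 7}
Tree: B1–B2, B1–B3, B1–B4, B2–B5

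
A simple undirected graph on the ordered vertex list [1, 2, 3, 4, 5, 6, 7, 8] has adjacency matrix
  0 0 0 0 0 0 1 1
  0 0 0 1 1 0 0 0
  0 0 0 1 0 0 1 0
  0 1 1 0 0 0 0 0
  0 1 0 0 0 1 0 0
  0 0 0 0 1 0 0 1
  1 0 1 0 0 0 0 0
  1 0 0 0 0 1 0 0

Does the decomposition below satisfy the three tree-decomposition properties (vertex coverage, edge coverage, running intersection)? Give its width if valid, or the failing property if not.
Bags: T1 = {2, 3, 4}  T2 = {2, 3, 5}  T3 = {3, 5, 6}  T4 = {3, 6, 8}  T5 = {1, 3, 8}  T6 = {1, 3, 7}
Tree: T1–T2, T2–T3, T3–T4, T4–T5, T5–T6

Vertex coverage: the bags together contain {1, 2, 3, 4, 5, 6, 7, 8}, the full vertex set. Edge coverage: each edge of G has both endpoints in at least one bag. Running intersection: for every vertex, the bags containing it form a connected subtree. All three properties hold, so this is a valid tree decomposition of width max|bag| − 1 = 2, and hence tw(G) ≤ 2.

Yes; width 2.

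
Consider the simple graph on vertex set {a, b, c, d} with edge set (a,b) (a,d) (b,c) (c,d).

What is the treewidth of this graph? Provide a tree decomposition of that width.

Treewidth 2.
Bags: B1 = {b, c, d}  B2 = {a, b, d}
Tree: B1–B2

Each bag holds 3 vertices, so the decomposition has width 2, which upper-bounds the treewidth. Since b–c–d–a–b is a cycle in G, G is not acyclic. Forests are exactly the graphs of treewidth ≤ 1, so tw(G) ≥ 2. Combining the bounds, tw(G) = 2.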